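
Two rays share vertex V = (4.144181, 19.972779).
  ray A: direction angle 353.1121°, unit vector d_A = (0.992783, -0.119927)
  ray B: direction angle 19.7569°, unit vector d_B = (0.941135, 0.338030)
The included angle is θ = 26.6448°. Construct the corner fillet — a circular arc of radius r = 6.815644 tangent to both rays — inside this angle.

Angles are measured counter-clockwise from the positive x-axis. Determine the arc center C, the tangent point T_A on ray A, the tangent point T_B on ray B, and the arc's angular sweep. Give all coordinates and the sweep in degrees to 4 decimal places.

center=(33.5358,23.2875) T_A=(32.7184,16.5210) T_B=(31.2319,29.7019) sweep=153.3552

bisector direction at 6.4345° = (0.993701,0.112067)
center distance |VC| = r/sin(θ/2) = 6.815644/sin(13.3224°) = 29.577913
C = V + |VC|·bis = (33.5358,23.2875)
T_A = V + ((C−V)·d_A)·d_A = V + 28.7819·d_A = (32.7184,16.5210)
T_B = V + ((C−V)·d_B)·d_B = V + 28.7819·d_B = (31.2319,29.7019)
sweep = 180° − θ = 153.3552°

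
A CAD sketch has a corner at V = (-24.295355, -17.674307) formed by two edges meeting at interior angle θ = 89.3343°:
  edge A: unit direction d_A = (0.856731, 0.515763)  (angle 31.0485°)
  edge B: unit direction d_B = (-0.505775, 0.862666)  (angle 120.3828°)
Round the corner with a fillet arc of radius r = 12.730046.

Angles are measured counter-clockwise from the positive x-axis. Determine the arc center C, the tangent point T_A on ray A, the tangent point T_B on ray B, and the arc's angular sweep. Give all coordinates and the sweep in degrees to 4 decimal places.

bisector direction at 75.7156° = (0.246734,0.969083)
center distance |VC| = r/sin(θ/2) = 12.730046/sin(44.6671°) = 18.108507
C = V + |VC|·bis = (-19.8274,-0.1257)
T_A = V + ((C−V)·d_A)·d_A = V + 12.8788·d_A = (-13.2617,-11.0319)
T_B = V + ((C−V)·d_B)·d_B = V + 12.8788·d_B = (-30.8091,-6.5642)
sweep = 180° − θ = 90.6657°

center=(-19.8274,-0.1257) T_A=(-13.2617,-11.0319) T_B=(-30.8091,-6.5642) sweep=90.6657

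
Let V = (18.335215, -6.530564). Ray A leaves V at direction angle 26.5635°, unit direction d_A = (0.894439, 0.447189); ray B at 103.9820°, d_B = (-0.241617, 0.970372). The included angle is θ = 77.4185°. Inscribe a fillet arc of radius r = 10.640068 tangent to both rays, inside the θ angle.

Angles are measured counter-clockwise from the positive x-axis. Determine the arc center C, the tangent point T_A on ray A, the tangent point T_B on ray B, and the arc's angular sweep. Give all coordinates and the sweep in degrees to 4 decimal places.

center=(25.4522,8.9235) T_A=(30.2103,-0.5934) T_B=(15.1274,6.3527) sweep=102.5815

bisector direction at 65.2727° = (0.418299,0.908309)
center distance |VC| = r/sin(θ/2) = 10.640068/sin(38.7092°) = 17.014073
C = V + |VC|·bis = (25.4522,8.9235)
T_A = V + ((C−V)·d_A)·d_A = V + 13.2766·d_A = (30.2103,-0.5934)
T_B = V + ((C−V)·d_B)·d_B = V + 13.2766·d_B = (15.1274,6.3527)
sweep = 180° − θ = 102.5815°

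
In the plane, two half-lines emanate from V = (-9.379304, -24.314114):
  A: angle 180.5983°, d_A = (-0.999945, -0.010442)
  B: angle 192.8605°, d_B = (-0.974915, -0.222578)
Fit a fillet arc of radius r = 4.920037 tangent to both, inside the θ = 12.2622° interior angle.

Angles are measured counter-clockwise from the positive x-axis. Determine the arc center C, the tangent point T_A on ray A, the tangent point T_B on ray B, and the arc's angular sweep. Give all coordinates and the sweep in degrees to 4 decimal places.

center=(-55.1281,-29.7122) T_A=(-55.1794,-24.7924) T_B=(-54.0330,-34.5088) sweep=167.7378

bisector direction at 186.7294° = (-0.993111,-0.117180)
center distance |VC| = r/sin(θ/2) = 4.920037/sin(6.1311°) = 46.066132
C = V + |VC|·bis = (-55.1281,-29.7122)
T_A = V + ((C−V)·d_A)·d_A = V + 45.8026·d_A = (-55.1794,-24.7924)
T_B = V + ((C−V)·d_B)·d_B = V + 45.8026·d_B = (-54.0330,-34.5088)
sweep = 180° − θ = 167.7378°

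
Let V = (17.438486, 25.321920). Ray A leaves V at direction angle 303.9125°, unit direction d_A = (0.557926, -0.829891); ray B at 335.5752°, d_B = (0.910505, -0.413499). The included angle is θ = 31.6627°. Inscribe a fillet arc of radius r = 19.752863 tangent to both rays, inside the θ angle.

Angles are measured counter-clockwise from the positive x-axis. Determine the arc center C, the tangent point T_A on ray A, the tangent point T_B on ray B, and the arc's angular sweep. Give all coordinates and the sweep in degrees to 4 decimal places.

bisector direction at 319.7439° = (0.763163,-0.646206)
center distance |VC| = r/sin(θ/2) = 19.752863/sin(15.8314°) = 72.406079
C = V + |VC|·bis = (72.6961,-21.4673)
T_A = V + ((C−V)·d_A)·d_A = V + 69.6596·d_A = (56.3034,-32.4880)
T_B = V + ((C−V)·d_B)·d_B = V + 69.6596·d_B = (80.8639,-3.4822)
sweep = 180° − θ = 148.3373°

center=(72.6961,-21.4673) T_A=(56.3034,-32.4880) T_B=(80.8639,-3.4822) sweep=148.3373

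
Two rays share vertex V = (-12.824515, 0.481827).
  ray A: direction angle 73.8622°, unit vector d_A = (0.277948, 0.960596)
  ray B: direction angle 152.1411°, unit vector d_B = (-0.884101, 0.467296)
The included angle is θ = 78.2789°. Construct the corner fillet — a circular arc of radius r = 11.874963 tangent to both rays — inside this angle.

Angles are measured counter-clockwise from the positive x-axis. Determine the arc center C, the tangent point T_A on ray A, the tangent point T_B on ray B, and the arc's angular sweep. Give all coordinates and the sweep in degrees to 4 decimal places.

bisector direction at 113.0016° = (-0.390758,0.920494)
center distance |VC| = r/sin(θ/2) = 11.874963/sin(39.1394°) = 18.813015
C = V + |VC|·bis = (-20.1758,17.7991)
T_A = V + ((C−V)·d_A)·d_A = V + 14.5916·d_A = (-8.7688,14.4985)
T_B = V + ((C−V)·d_B)·d_B = V + 14.5916·d_B = (-25.7250,7.3004)
sweep = 180° − θ = 101.7211°

center=(-20.1758,17.7991) T_A=(-8.7688,14.4985) T_B=(-25.7250,7.3004) sweep=101.7211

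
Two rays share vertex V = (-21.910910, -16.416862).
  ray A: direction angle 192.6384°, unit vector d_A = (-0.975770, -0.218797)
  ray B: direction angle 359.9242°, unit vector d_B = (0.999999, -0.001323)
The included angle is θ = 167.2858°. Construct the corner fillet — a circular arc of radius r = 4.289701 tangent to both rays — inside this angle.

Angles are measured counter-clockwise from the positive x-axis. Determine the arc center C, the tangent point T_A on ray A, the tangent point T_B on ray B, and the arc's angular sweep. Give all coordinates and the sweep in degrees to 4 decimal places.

center=(-21.4387,-20.7072) T_A=(-22.3772,-16.5214) T_B=(-21.4330,-16.4175) sweep=12.7142

bisector direction at 276.2813° = (0.109410,-0.993997)
center distance |VC| = r/sin(θ/2) = 4.289701/sin(83.6429°) = 4.316241
C = V + |VC|·bis = (-21.4387,-20.7072)
T_A = V + ((C−V)·d_A)·d_A = V + 0.4779·d_A = (-22.3772,-16.5214)
T_B = V + ((C−V)·d_B)·d_B = V + 0.4779·d_B = (-21.4330,-16.4175)
sweep = 180° − θ = 12.7142°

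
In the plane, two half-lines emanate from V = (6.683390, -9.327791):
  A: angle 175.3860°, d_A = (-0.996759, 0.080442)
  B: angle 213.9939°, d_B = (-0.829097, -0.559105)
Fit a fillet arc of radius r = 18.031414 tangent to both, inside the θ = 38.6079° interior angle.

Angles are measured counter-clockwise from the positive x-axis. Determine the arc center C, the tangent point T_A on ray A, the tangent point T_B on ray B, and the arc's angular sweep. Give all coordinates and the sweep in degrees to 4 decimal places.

center=(-46.0785,-23.1597) T_A=(-44.6280,-5.1868) T_B=(-35.9971,-38.1095) sweep=141.3921

bisector direction at 194.6899° = (-0.967312,-0.253588)
center distance |VC| = r/sin(θ/2) = 18.031414/sin(19.3040°) = 54.544871
C = V + |VC|·bis = (-46.0785,-23.1597)
T_A = V + ((C−V)·d_A)·d_A = V + 51.4783·d_A = (-44.6280,-5.1868)
T_B = V + ((C−V)·d_B)·d_B = V + 51.4783·d_B = (-35.9971,-38.1095)
sweep = 180° − θ = 141.3921°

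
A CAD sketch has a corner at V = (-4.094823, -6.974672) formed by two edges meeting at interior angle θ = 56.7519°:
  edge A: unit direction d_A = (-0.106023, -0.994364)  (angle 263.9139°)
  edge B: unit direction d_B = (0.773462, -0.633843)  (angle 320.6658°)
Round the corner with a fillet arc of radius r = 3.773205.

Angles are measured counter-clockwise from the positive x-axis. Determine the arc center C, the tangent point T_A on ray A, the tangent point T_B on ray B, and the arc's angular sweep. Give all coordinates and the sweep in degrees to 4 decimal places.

center=(-1.0835,-14.3207) T_A=(-4.8354,-13.9207) T_B=(1.3081,-11.4023) sweep=123.2481

bisector direction at 292.2899° = (0.379292,-0.925277)
center distance |VC| = r/sin(θ/2) = 3.773205/sin(28.3759°) = 7.939328
C = V + |VC|·bis = (-1.0835,-14.3207)
T_A = V + ((C−V)·d_A)·d_A = V + 6.9854·d_A = (-4.8354,-13.9207)
T_B = V + ((C−V)·d_B)·d_B = V + 6.9854·d_B = (1.3081,-11.4023)
sweep = 180° − θ = 123.2481°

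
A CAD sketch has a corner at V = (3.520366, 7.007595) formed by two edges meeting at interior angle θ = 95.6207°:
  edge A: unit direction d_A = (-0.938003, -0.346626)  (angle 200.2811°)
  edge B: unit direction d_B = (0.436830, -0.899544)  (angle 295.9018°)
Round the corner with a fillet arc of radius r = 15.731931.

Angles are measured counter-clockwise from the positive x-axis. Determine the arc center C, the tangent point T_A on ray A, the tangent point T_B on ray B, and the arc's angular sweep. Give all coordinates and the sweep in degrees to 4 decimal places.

bisector direction at 248.0915° = (-0.373126,-0.927781)
center distance |VC| = r/sin(θ/2) = 15.731931/sin(47.8103°) = 21.232799
C = V + |VC|·bis = (-4.4021,-12.6918)
T_A = V + ((C−V)·d_A)·d_A = V + 14.2597·d_A = (-9.8552,2.0648)
T_B = V + ((C−V)·d_B)·d_B = V + 14.2597·d_B = (9.7494,-5.8196)
sweep = 180° − θ = 84.3793°

center=(-4.4021,-12.6918) T_A=(-9.8552,2.0648) T_B=(9.7494,-5.8196) sweep=84.3793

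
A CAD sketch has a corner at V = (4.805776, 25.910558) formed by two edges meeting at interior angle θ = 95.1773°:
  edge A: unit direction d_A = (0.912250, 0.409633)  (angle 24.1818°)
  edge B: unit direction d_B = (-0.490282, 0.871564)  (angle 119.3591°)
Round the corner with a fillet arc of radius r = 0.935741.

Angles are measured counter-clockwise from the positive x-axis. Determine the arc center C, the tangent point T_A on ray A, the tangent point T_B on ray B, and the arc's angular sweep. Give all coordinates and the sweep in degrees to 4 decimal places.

center=(5.2022,27.1143) T_A=(5.5856,26.2607) T_B=(4.3867,26.6556) sweep=84.8227

bisector direction at 71.7704° = (0.312825,0.949811)
center distance |VC| = r/sin(θ/2) = 0.935741/sin(47.5887°) = 1.267389
C = V + |VC|·bis = (5.2022,27.1143)
T_A = V + ((C−V)·d_A)·d_A = V + 0.8548·d_A = (5.5856,26.2607)
T_B = V + ((C−V)·d_B)·d_B = V + 0.8548·d_B = (4.3867,26.6556)
sweep = 180° − θ = 84.8227°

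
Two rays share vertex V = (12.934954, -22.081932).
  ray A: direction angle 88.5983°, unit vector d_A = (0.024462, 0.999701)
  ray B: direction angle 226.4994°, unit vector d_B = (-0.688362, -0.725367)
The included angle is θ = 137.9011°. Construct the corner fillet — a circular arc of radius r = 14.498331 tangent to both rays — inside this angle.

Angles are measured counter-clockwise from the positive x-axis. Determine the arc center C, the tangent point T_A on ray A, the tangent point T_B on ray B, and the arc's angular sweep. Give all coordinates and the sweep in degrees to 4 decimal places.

bisector direction at 157.5489° = (-0.924205,0.381896)
center distance |VC| = r/sin(θ/2) = 14.498331/sin(68.9506°) = 15.534967
C = V + |VC|·bis = (-1.4225,-16.1492)
T_A = V + ((C−V)·d_A)·d_A = V + 5.5797·d_A = (13.0714,-16.5039)
T_B = V + ((C−V)·d_B)·d_B = V + 5.5797·d_B = (9.0941,-26.1293)
sweep = 180° − θ = 42.0989°

center=(-1.4225,-16.1492) T_A=(13.0714,-16.5039) T_B=(9.0941,-26.1293) sweep=42.0989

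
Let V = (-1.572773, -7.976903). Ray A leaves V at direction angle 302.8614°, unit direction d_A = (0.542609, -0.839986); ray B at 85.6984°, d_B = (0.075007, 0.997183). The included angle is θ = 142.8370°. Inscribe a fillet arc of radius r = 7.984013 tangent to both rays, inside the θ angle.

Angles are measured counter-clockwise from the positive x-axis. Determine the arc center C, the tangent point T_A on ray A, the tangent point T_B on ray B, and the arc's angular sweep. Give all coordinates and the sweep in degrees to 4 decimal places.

bisector direction at 14.2799° = (0.969102,0.246659)
center distance |VC| = r/sin(θ/2) = 7.984013/sin(71.4185°) = 8.423098
C = V + |VC|·bis = (6.5901,-5.8993)
T_A = V + ((C−V)·d_A)·d_A = V + 2.6840·d_A = (-0.1164,-10.2315)
T_B = V + ((C−V)·d_B)·d_B = V + 2.6840·d_B = (-1.3715,-5.3004)
sweep = 180° − θ = 37.1630°

center=(6.5901,-5.8993) T_A=(-0.1164,-10.2315) T_B=(-1.3715,-5.3004) sweep=37.1630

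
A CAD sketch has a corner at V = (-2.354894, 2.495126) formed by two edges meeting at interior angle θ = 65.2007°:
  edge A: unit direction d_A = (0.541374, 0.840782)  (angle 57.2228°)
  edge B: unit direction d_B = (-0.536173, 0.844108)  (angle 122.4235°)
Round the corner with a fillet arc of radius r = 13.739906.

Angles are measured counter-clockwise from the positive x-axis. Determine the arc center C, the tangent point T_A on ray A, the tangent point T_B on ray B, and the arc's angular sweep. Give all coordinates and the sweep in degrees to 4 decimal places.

center=(-2.2762,27.9971) T_A=(9.2761,20.5587) T_B=(-13.8741,20.6301) sweep=114.7993

bisector direction at 89.8231° = (0.003087,0.999995)
center distance |VC| = r/sin(θ/2) = 13.739906/sin(32.6003°) = 25.502078
C = V + |VC|·bis = (-2.2762,27.9971)
T_A = V + ((C−V)·d_A)·d_A = V + 21.4842·d_A = (9.2761,20.5587)
T_B = V + ((C−V)·d_B)·d_B = V + 21.4842·d_B = (-13.8741,20.6301)
sweep = 180° − θ = 114.7993°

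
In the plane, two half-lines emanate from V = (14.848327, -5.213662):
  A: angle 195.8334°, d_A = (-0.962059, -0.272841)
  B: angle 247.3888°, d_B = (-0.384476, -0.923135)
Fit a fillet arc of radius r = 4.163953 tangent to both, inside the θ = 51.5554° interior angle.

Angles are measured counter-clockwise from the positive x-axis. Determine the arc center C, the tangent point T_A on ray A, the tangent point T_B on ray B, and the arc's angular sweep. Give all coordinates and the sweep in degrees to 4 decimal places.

center=(7.6894,-11.5721) T_A=(6.5533,-7.5661) T_B=(11.5333,-13.1730) sweep=128.4446

bisector direction at 221.6111° = (-0.747669,-0.664071)
center distance |VC| = r/sin(θ/2) = 4.163953/sin(25.7777°) = 9.574933
C = V + |VC|·bis = (7.6894,-11.5721)
T_A = V + ((C−V)·d_A)·d_A = V + 8.6221·d_A = (6.5533,-7.5661)
T_B = V + ((C−V)·d_B)·d_B = V + 8.6221·d_B = (11.5333,-13.1730)
sweep = 180° − θ = 128.4446°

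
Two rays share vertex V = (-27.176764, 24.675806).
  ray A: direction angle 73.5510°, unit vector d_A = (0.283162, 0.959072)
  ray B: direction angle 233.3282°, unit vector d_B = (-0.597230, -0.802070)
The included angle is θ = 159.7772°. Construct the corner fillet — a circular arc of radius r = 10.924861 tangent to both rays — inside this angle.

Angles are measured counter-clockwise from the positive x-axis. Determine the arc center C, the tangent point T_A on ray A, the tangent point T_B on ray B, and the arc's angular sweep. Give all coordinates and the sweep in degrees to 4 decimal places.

center=(-37.1028,29.6378) T_A=(-26.6251,26.5443) T_B=(-28.3403,23.1132) sweep=20.2228

bisector direction at 153.4396° = (-0.894463,0.447141)
center distance |VC| = r/sin(θ/2) = 10.924861/sin(79.8886°) = 11.097220
C = V + |VC|·bis = (-37.1028,29.6378)
T_A = V + ((C−V)·d_A)·d_A = V + 1.9483·d_A = (-26.6251,26.5443)
T_B = V + ((C−V)·d_B)·d_B = V + 1.9483·d_B = (-28.3403,23.1132)
sweep = 180° − θ = 20.2228°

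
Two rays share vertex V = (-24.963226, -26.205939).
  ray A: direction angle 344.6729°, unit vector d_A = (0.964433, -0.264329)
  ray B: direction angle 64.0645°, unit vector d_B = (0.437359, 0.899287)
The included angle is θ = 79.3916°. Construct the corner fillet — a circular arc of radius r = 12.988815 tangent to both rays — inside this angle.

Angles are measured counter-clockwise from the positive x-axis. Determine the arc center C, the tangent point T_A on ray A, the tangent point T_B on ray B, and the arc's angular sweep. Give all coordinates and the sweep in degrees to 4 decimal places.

bisector direction at 24.3687° = (0.910909,0.412607)
center distance |VC| = r/sin(θ/2) = 12.988815/sin(39.6958°) = 20.335968
C = V + |VC|·bis = (-6.4390,-17.8152)
T_A = V + ((C−V)·d_A)·d_A = V + 15.6474·d_A = (-9.8723,-30.3420)
T_B = V + ((C−V)·d_B)·d_B = V + 15.6474·d_B = (-18.1197,-12.1344)
sweep = 180° − θ = 100.6084°

center=(-6.4390,-17.8152) T_A=(-9.8723,-30.3420) T_B=(-18.1197,-12.1344) sweep=100.6084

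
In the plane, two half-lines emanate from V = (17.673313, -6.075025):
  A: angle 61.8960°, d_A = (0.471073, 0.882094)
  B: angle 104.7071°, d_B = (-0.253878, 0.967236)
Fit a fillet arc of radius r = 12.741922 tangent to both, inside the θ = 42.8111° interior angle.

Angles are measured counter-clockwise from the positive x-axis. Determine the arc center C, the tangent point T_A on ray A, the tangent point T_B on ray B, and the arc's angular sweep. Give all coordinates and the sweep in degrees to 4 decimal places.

bisector direction at 83.3016° = (0.116644,0.993174)
center distance |VC| = r/sin(θ/2) = 12.741922/sin(21.4056°) = 34.912535
C = V + |VC|·bis = (21.7456,28.5992)
T_A = V + ((C−V)·d_A)·d_A = V + 32.5043·d_A = (32.9852,22.5968)
T_B = V + ((C−V)·d_B)·d_B = V + 32.5043·d_B = (9.4212,25.3643)
sweep = 180° − θ = 137.1889°

center=(21.7456,28.5992) T_A=(32.9852,22.5968) T_B=(9.4212,25.3643) sweep=137.1889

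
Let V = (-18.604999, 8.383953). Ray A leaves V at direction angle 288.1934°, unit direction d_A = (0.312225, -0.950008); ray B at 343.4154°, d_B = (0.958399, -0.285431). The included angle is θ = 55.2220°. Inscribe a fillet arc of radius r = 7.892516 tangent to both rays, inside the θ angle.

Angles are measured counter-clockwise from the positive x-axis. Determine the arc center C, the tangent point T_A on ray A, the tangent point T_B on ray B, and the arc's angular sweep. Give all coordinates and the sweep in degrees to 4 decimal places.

center=(-6.3956,-3.4874) T_A=(-13.8935,-5.9516) T_B=(-4.1428,4.0768) sweep=124.7780

bisector direction at 315.8044° = (0.716964,-0.697110)
center distance |VC| = r/sin(θ/2) = 7.892516/sin(27.6110°) = 17.029325
C = V + |VC|·bis = (-6.3956,-3.4874)
T_A = V + ((C−V)·d_A)·d_A = V + 15.0899·d_A = (-13.8935,-5.9516)
T_B = V + ((C−V)·d_B)·d_B = V + 15.0899·d_B = (-4.1428,4.0768)
sweep = 180° − θ = 124.7780°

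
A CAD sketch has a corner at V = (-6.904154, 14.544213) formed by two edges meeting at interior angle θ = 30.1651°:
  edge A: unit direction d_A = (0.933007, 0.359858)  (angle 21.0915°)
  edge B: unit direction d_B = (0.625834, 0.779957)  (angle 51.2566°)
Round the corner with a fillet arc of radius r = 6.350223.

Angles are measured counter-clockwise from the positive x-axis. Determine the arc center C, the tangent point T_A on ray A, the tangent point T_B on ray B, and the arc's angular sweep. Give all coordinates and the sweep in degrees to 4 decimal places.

center=(12.7956,28.9485) T_A=(15.0808,23.0237) T_B=(7.8427,32.9227) sweep=149.8349

bisector direction at 36.1741° = (0.807228,0.590240)
center distance |VC| = r/sin(θ/2) = 6.350223/sin(15.0825°) = 24.404181
C = V + |VC|·bis = (12.7956,28.9485)
T_A = V + ((C−V)·d_A)·d_A = V + 23.5635·d_A = (15.0808,23.0237)
T_B = V + ((C−V)·d_B)·d_B = V + 23.5635·d_B = (7.8427,32.9227)
sweep = 180° − θ = 149.8349°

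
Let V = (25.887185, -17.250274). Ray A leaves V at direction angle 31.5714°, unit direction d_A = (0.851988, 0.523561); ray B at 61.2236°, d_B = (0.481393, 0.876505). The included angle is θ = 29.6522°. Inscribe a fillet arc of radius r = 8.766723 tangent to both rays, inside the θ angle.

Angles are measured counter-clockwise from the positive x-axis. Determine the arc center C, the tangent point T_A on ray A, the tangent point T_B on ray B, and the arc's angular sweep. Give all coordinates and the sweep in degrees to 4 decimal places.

center=(49.5148,7.5590) T_A=(54.1047,0.0899) T_B=(41.8307,11.7792) sweep=150.3478

bisector direction at 46.3975° = (0.689651,0.724142)
center distance |VC| = r/sin(θ/2) = 8.766723/sin(14.8261°) = 34.260248
C = V + |VC|·bis = (49.5148,7.5590)
T_A = V + ((C−V)·d_A)·d_A = V + 33.1196·d_A = (54.1047,0.0899)
T_B = V + ((C−V)·d_B)·d_B = V + 33.1196·d_B = (41.8307,11.7792)
sweep = 180° − θ = 150.3478°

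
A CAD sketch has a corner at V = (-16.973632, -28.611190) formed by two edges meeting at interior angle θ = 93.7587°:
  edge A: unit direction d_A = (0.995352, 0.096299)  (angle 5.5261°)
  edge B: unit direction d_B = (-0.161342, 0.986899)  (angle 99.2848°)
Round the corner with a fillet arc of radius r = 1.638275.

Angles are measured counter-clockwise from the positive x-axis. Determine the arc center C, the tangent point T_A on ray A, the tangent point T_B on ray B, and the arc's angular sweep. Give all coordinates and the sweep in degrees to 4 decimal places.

bisector direction at 52.4055° = (0.610070,0.792348)
center distance |VC| = r/sin(θ/2) = 1.638275/sin(46.8794°) = 2.244471
C = V + |VC|·bis = (-15.6043,-26.8328)
T_A = V + ((C−V)·d_A)·d_A = V + 1.5342·d_A = (-15.4466,-28.4634)
T_B = V + ((C−V)·d_B)·d_B = V + 1.5342·d_B = (-17.2212,-27.0971)
sweep = 180° − θ = 86.2413°

center=(-15.6043,-26.8328) T_A=(-15.4466,-28.4634) T_B=(-17.2212,-27.0971) sweep=86.2413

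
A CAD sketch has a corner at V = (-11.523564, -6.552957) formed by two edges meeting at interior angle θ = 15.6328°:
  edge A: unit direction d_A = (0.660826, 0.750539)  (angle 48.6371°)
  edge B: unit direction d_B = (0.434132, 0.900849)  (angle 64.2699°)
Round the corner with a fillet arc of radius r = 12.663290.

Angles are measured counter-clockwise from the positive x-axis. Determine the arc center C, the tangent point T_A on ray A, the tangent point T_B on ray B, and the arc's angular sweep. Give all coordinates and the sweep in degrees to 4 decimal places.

center=(39.9319,71.0509) T_A=(49.4362,62.6827) T_B=(28.5242,76.5485) sweep=164.3672

bisector direction at 56.4535° = (0.552614,0.833438)
center distance |VC| = r/sin(θ/2) = 12.663290/sin(7.8164°) = 93.113007
C = V + |VC|·bis = (39.9319,71.0509)
T_A = V + ((C−V)·d_A)·d_A = V + 92.2479·d_A = (49.4362,62.6827)
T_B = V + ((C−V)·d_B)·d_B = V + 92.2479·d_B = (28.5242,76.5485)
sweep = 180° − θ = 164.3672°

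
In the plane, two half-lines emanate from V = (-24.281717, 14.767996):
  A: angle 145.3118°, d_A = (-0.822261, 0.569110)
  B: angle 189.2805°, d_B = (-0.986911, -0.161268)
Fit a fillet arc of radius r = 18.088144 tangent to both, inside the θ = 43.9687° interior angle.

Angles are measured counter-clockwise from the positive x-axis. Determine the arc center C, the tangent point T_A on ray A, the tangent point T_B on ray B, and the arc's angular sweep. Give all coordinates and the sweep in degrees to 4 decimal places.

center=(-71.4172,25.3938) T_A=(-61.1231,40.2670) T_B=(-68.5002,7.5424) sweep=136.0313

bisector direction at 167.2962° = (-0.975520,0.219912)
center distance |VC| = r/sin(θ/2) = 18.088144/sin(21.9843°) = 48.318374
C = V + |VC|·bis = (-71.4172,25.3938)
T_A = V + ((C−V)·d_A)·d_A = V + 44.8050·d_A = (-61.1231,40.2670)
T_B = V + ((C−V)·d_B)·d_B = V + 44.8050·d_B = (-68.5002,7.5424)
sweep = 180° − θ = 136.0313°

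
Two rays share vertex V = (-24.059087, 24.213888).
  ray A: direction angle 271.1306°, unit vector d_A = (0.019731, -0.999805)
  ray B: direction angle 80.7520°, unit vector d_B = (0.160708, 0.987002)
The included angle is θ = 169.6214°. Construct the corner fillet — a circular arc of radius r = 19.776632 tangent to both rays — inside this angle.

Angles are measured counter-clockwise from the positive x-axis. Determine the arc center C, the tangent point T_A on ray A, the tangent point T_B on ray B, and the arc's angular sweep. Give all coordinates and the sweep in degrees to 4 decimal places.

bisector direction at 355.9413° = (0.997492,-0.070778)
center distance |VC| = r/sin(θ/2) = 19.776632/sin(84.8107°) = 19.858024
C = V + |VC|·bis = (-4.2509,22.8084)
T_A = V + ((C−V)·d_A)·d_A = V + 1.7961·d_A = (-24.0236,22.4181)
T_B = V + ((C−V)·d_B)·d_B = V + 1.7961·d_B = (-23.7704,25.9866)
sweep = 180° − θ = 10.3786°

center=(-4.2509,22.8084) T_A=(-24.0236,22.4181) T_B=(-23.7704,25.9866) sweep=10.3786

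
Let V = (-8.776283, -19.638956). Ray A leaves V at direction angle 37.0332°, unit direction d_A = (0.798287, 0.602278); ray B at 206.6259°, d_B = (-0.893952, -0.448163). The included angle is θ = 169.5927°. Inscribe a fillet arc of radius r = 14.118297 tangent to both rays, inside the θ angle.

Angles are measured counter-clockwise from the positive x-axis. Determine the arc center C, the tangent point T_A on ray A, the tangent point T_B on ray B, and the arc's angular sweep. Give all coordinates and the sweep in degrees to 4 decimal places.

center=(-16.2530,-7.5941) T_A=(-7.7499,-18.8646) T_B=(-9.9257,-20.2152) sweep=10.4073

bisector direction at 121.8296° = (-0.527394,0.849621)
center distance |VC| = r/sin(θ/2) = 14.118297/sin(84.7964°) = 14.176725
C = V + |VC|·bis = (-16.2530,-7.5941)
T_A = V + ((C−V)·d_A)·d_A = V + 1.2858·d_A = (-7.7499,-18.8646)
T_B = V + ((C−V)·d_B)·d_B = V + 1.2858·d_B = (-9.9257,-20.2152)
sweep = 180° − θ = 10.4073°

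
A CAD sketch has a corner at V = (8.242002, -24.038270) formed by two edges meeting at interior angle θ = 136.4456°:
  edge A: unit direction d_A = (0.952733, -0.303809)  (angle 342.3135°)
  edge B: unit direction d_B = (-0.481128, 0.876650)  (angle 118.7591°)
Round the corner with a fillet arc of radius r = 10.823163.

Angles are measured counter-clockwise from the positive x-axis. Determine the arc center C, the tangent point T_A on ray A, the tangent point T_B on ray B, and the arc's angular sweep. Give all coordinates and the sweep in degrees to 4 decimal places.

center=(15.6498,-15.0403) T_A=(12.3616,-25.3519) T_B=(6.1616,-20.2477) sweep=43.5544

bisector direction at 50.5363° = (0.635589,0.772027)
center distance |VC| = r/sin(θ/2) = 10.823163/sin(68.2228°) = 11.654934
C = V + |VC|·bis = (15.6498,-15.0403)
T_A = V + ((C−V)·d_A)·d_A = V + 4.3240·d_A = (12.3616,-25.3519)
T_B = V + ((C−V)·d_B)·d_B = V + 4.3240·d_B = (6.1616,-20.2477)
sweep = 180° − θ = 43.5544°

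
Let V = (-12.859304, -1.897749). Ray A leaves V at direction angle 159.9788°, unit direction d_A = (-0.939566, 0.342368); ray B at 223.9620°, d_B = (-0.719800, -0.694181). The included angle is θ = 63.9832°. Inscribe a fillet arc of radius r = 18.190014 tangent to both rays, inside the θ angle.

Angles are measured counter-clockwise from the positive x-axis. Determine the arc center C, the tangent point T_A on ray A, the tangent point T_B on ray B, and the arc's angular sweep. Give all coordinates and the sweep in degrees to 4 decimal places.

center=(-46.4468,-9.0189) T_A=(-40.2191,8.0719) T_B=(-33.8196,-22.1120) sweep=116.0168

bisector direction at 191.9704° = (-0.978255,-0.207406)
center distance |VC| = r/sin(θ/2) = 18.190014/sin(31.9916°) = 34.334066
C = V + |VC|·bis = (-46.4468,-9.0189)
T_A = V + ((C−V)·d_A)·d_A = V + 29.1196·d_A = (-40.2191,8.0719)
T_B = V + ((C−V)·d_B)·d_B = V + 29.1196·d_B = (-33.8196,-22.1120)
sweep = 180° − θ = 116.0168°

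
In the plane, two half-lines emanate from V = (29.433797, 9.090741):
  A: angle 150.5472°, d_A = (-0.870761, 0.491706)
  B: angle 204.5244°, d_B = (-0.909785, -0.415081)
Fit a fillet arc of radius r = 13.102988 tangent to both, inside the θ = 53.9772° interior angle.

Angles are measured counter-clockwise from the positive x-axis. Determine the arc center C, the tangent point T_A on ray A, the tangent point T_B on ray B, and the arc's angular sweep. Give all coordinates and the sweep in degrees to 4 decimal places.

center=(0.5874,10.3321) T_A=(7.0302,21.7417) T_B=(6.0262,-1.5888) sweep=126.0228

bisector direction at 177.5358° = (-0.999075,0.042995)
center distance |VC| = r/sin(θ/2) = 13.102988/sin(26.9886°) = 28.873086
C = V + |VC|·bis = (0.5874,10.3321)
T_A = V + ((C−V)·d_A)·d_A = V + 25.7287·d_A = (7.0302,21.7417)
T_B = V + ((C−V)·d_B)·d_B = V + 25.7287·d_B = (6.0262,-1.5888)
sweep = 180° − θ = 126.0228°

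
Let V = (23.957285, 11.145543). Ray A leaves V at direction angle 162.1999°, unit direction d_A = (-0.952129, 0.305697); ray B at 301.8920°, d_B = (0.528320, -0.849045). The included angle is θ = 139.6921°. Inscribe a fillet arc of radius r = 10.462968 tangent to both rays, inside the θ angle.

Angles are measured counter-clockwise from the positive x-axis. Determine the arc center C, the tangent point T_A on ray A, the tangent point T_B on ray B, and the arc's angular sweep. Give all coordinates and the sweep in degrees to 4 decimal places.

center=(17.1025,2.3573) T_A=(20.3010,12.3194) T_B=(25.9861,7.8851) sweep=40.3079

bisector direction at 232.0460° = (-0.615029,-0.788504)
center distance |VC| = r/sin(θ/2) = 10.462968/sin(69.8461°) = 11.145398
C = V + |VC|·bis = (17.1025,2.3573)
T_A = V + ((C−V)·d_A)·d_A = V + 3.8401·d_A = (20.3010,12.3194)
T_B = V + ((C−V)·d_B)·d_B = V + 3.8401·d_B = (25.9861,7.8851)
sweep = 180° − θ = 40.3079°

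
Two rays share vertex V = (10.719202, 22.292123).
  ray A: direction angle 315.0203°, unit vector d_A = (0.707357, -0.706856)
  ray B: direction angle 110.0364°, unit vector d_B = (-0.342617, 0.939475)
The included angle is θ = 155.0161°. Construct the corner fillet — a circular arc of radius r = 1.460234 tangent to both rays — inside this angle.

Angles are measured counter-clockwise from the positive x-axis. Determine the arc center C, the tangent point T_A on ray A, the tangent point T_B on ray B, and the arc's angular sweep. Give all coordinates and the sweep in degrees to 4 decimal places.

center=(11.9802,23.0964) T_A=(10.9480,22.0634) T_B=(10.6084,22.5961) sweep=24.9839

bisector direction at 32.5283° = (0.843125,0.537717)
center distance |VC| = r/sin(θ/2) = 1.460234/sin(77.5080°) = 1.495641
C = V + |VC|·bis = (11.9802,23.0964)
T_A = V + ((C−V)·d_A)·d_A = V + 0.3235·d_A = (10.9480,22.0634)
T_B = V + ((C−V)·d_B)·d_B = V + 0.3235·d_B = (10.6084,22.5961)
sweep = 180° − θ = 24.9839°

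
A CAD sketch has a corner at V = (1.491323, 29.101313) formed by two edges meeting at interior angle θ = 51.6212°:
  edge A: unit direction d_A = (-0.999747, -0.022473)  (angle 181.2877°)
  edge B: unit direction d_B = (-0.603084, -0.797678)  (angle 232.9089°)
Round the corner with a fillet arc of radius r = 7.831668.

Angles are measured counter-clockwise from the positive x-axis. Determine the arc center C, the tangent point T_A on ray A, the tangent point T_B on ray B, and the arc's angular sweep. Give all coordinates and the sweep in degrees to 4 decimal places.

bisector direction at 207.0983° = (-0.890226,-0.455518)
center distance |VC| = r/sin(θ/2) = 7.831668/sin(25.8106°) = 17.987391
C = V + |VC|·bis = (-14.5215,20.9077)
T_A = V + ((C−V)·d_A)·d_A = V + 16.1929·d_A = (-14.6975,28.7374)
T_B = V + ((C−V)·d_B)·d_B = V + 16.1929·d_B = (-8.2744,16.1846)
sweep = 180° − θ = 128.3788°

center=(-14.5215,20.9077) T_A=(-14.6975,28.7374) T_B=(-8.2744,16.1846) sweep=128.3788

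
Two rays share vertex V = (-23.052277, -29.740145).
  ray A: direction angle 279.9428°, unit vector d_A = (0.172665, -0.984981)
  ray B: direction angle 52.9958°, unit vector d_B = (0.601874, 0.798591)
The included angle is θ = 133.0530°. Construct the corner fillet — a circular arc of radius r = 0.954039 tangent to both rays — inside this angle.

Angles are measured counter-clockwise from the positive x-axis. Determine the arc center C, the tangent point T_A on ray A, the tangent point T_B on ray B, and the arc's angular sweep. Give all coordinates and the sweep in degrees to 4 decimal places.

bisector direction at 346.4693° = (0.972245,-0.233966)
center distance |VC| = r/sin(θ/2) = 0.954039/sin(66.5265°) = 1.040114
C = V + |VC|·bis = (-22.0410,-29.9835)
T_A = V + ((C−V)·d_A)·d_A = V + 0.4143·d_A = (-22.9807,-30.1482)
T_B = V + ((C−V)·d_B)·d_B = V + 0.4143·d_B = (-22.8029,-29.4093)
sweep = 180° − θ = 46.9470°

center=(-22.0410,-29.9835) T_A=(-22.9807,-30.1482) T_B=(-22.8029,-29.4093) sweep=46.9470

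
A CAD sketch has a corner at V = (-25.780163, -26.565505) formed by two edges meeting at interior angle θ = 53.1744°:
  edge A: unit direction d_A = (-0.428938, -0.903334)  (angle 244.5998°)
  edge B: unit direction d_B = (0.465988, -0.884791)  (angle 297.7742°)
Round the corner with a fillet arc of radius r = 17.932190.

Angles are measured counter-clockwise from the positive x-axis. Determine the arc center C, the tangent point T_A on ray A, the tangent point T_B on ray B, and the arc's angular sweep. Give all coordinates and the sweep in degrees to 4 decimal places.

center=(-24.9502,-66.6235) T_A=(-41.1489,-58.9317) T_B=(-9.0839,-58.2673) sweep=126.8256

bisector direction at 271.1870° = (0.020716,-0.999785)
center distance |VC| = r/sin(θ/2) = 17.932190/sin(26.5872°) = 40.066622
C = V + |VC|·bis = (-24.9502,-66.6235)
T_A = V + ((C−V)·d_A)·d_A = V + 35.8297·d_A = (-41.1489,-58.9317)
T_B = V + ((C−V)·d_B)·d_B = V + 35.8297·d_B = (-9.0839,-58.2673)
sweep = 180° − θ = 126.8256°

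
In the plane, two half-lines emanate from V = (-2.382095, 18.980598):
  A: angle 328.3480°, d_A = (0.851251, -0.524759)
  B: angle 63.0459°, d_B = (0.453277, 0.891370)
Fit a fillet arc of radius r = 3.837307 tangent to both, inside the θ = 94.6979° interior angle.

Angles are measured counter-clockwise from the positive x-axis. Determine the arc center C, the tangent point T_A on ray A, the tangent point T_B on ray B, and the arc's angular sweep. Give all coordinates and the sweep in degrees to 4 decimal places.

bisector direction at 15.6970° = (0.962706,0.270549)
center distance |VC| = r/sin(θ/2) = 3.837307/sin(47.3490°) = 5.217321
C = V + |VC|·bis = (2.6407,20.3921)
T_A = V + ((C−V)·d_A)·d_A = V + 3.5349·d_A = (0.6270,17.1256)
T_B = V + ((C−V)·d_B)·d_B = V + 3.5349·d_B = (-0.7798,22.1315)
sweep = 180° − θ = 85.3021°

center=(2.6407,20.3921) T_A=(0.6270,17.1256) T_B=(-0.7798,22.1315) sweep=85.3021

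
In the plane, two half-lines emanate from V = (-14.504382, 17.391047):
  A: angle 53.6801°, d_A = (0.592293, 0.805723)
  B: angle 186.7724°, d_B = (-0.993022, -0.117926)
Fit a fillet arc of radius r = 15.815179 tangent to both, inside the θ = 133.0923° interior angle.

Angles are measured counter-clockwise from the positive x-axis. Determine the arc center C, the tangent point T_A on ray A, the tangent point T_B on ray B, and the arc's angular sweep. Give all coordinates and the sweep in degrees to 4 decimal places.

bisector direction at 120.2263° = (-0.503416,0.864044)
center distance |VC| = r/sin(θ/2) = 15.815179/sin(66.5461°) = 17.239489
C = V + |VC|·bis = (-23.1830,32.2867)
T_A = V + ((C−V)·d_A)·d_A = V + 6.8615·d_A = (-10.4404,22.9195)
T_B = V + ((C−V)·d_B)·d_B = V + 6.8615·d_B = (-21.3180,16.5819)
sweep = 180° − θ = 46.9077°

center=(-23.1830,32.2867) T_A=(-10.4404,22.9195) T_B=(-21.3180,16.5819) sweep=46.9077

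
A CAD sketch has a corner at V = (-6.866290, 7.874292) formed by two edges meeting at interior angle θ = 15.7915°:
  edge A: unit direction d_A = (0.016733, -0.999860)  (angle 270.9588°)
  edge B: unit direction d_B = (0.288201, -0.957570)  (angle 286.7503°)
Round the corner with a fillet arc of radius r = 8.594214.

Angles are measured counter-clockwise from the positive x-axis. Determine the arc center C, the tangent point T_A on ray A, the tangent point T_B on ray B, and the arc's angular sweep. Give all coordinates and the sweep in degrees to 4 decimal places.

center=(2.7637,-53.9421) T_A=(-5.8293,-54.0860) T_B=(10.9932,-51.4653) sweep=164.2085

bisector direction at 278.8545° = (0.153927,-0.988082)
center distance |VC| = r/sin(θ/2) = 8.594214/sin(7.8957°) = 62.562036
C = V + |VC|·bis = (2.7637,-53.9421)
T_A = V + ((C−V)·d_A)·d_A = V + 61.9689·d_A = (-5.8293,-54.0860)
T_B = V + ((C−V)·d_B)·d_B = V + 61.9689·d_B = (10.9932,-51.4653)
sweep = 180° − θ = 164.2085°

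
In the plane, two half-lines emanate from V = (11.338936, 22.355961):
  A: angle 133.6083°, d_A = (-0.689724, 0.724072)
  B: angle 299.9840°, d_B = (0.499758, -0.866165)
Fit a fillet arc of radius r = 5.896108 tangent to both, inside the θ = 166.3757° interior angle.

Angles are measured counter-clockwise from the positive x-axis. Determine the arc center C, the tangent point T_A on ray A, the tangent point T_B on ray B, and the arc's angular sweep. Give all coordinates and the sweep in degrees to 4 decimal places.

center=(6.5839,18.7993) T_A=(10.8531,22.8660) T_B=(11.6909,21.7459) sweep=13.6243

bisector direction at 216.7961° = (-0.800772,-0.598970)
center distance |VC| = r/sin(θ/2) = 5.896108/sin(83.1878°) = 5.938028
C = V + |VC|·bis = (6.5839,18.7993)
T_A = V + ((C−V)·d_A)·d_A = V + 0.7043·d_A = (10.8531,22.8660)
T_B = V + ((C−V)·d_B)·d_B = V + 0.7043·d_B = (11.6909,21.7459)
sweep = 180° − θ = 13.6243°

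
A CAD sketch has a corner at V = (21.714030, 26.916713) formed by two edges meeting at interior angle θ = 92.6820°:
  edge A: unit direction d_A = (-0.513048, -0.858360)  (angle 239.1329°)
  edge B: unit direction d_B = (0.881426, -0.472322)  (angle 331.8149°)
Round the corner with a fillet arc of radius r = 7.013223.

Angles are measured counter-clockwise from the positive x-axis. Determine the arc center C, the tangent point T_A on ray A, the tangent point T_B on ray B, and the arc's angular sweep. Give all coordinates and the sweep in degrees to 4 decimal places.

bisector direction at 285.4739° = (0.266799,-0.963752)
center distance |VC| = r/sin(θ/2) = 7.013223/sin(46.3410°) = 9.693984
C = V + |VC|·bis = (24.3004,17.5741)
T_A = V + ((C−V)·d_A)·d_A = V + 6.6924·d_A = (18.2805,21.1722)
T_B = V + ((C−V)·d_B)·d_B = V + 6.6924·d_B = (27.6129,23.7558)
sweep = 180° − θ = 87.3180°

center=(24.3004,17.5741) T_A=(18.2805,21.1722) T_B=(27.6129,23.7558) sweep=87.3180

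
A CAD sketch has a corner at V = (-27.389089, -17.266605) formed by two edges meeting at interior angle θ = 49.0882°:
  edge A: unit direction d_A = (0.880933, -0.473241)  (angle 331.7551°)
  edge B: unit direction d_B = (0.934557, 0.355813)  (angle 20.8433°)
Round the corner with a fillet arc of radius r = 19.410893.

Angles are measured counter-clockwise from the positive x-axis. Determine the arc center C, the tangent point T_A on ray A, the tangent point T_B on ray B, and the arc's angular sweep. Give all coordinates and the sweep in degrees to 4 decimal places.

center=(19.2424,-20.2828) T_A=(10.0564,-37.3825) T_B=(12.3357,-2.1422) sweep=130.9118

bisector direction at 356.2992° = (0.997915,-0.064546)
center distance |VC| = r/sin(θ/2) = 19.410893/sin(24.5441°) = 46.728927
C = V + |VC|·bis = (19.2424,-20.2828)
T_A = V + ((C−V)·d_A)·d_A = V + 42.5066·d_A = (10.0564,-37.3825)
T_B = V + ((C−V)·d_B)·d_B = V + 42.5066·d_B = (12.3357,-2.1422)
sweep = 180° − θ = 130.9118°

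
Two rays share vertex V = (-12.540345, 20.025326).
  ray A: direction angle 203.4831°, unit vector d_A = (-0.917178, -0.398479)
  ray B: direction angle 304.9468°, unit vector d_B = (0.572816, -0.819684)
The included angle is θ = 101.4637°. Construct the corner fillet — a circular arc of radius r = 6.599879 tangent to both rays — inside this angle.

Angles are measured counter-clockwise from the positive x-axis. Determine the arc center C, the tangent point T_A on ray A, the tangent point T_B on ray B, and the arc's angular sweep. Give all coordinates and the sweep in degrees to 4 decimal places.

center=(-14.8594,11.8219) T_A=(-17.4893,17.8752) T_B=(-9.4495,15.6025) sweep=78.5363

bisector direction at 254.2149° = (-0.272029,-0.962289)
center distance |VC| = r/sin(θ/2) = 6.599879/sin(50.7319°) = 8.524859
C = V + |VC|·bis = (-14.8594,11.8219)
T_A = V + ((C−V)·d_A)·d_A = V + 5.3958·d_A = (-17.4893,17.8752)
T_B = V + ((C−V)·d_B)·d_B = V + 5.3958·d_B = (-9.4495,15.6025)
sweep = 180° − θ = 78.5363°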